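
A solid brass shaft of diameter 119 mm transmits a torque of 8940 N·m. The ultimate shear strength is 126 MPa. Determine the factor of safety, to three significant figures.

τ = 16T/(πd³) = 16×8940000/(π×119³) = 27.02 MPa.
n = τ_limit/τ = 126/27.02 = 4.663.

n = 4.66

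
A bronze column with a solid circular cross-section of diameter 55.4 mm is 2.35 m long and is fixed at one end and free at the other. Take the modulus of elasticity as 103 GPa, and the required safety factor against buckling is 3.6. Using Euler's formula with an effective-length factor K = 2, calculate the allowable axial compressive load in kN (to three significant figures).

P_allow = 5.91 kN

I = πd⁴/64 = π×55.4⁴/64 = 462400 mm⁴.
Effective length L_e = KL = 2×2.35 m = 4700 mm.
Euler critical load P_cr = π²EI/L_e² = π²×103000×462400/4700² = 21280 N.
P_allow = P_cr/n = 21280/3.6 = 5911 N.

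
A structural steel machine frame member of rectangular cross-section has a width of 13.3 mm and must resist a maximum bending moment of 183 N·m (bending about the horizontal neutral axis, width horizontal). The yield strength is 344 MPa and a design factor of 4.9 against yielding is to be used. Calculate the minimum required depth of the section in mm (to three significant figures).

h = 34.3 mm

σ_allow = 344/4.9 = 70.20 MPa.
For a rectangular section σ = 6M/(bh²), so h² = 6M/(b σ_allow) = 6×183000/(13.3×70.20) = 1176 mm².
h = 34.29 mm.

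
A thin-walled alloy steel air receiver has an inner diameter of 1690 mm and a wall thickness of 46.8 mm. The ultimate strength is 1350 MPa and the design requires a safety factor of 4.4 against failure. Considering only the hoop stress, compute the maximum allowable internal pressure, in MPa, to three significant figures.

σ_allow = 1350/4.4 = 306.8 MPa.
σ_h = pD/(2t) → p_allow = 2σ_allow t/D = 2×306.8×46.8/1690 = 16.99 MPa.

p_allow = 17.0 MPa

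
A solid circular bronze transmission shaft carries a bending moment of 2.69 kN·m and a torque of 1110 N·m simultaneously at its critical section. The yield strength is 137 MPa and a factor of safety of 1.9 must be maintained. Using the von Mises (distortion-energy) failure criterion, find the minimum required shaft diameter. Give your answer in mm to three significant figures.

σ_allow = σ_y/n = 137/1.9 = 72.11 MPa.
For a solid shaft σ_b = 32M/(πd³) and τ = 16T/(πd³), so the von Mises stress is σ' = (16/πd³)·√(4M²+3T²).
√(4M²+3T²) = √(4×(2.690×10^6)² + 3×(1.110×10^6)²) = 5.713×10^6 N·mm.
d³ = 16×5.713×10^6/(π×72.11) = 403500 mm³.
d = 73.90 mm.

d = 73.9 mm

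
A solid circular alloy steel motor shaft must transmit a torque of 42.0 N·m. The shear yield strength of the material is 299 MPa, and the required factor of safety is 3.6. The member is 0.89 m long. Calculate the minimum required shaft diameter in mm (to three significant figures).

Allowable shear stress τ_allow = 299/3.6 = 83.06 MPa.
For a solid shaft τ = 16T/(πd³), so d³ = 16T/(π τ_allow) = 16×42000/(π×83.06) = 2575 mm³.
d = (2575)^(1/3) = 13.71 mm.

d = 13.7 mm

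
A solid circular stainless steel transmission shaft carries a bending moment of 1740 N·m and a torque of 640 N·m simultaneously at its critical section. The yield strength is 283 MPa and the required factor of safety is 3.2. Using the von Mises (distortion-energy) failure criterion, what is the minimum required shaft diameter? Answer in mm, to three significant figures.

d = 59.5 mm

σ_allow = σ_y/n = 283/3.2 = 88.44 MPa.
For a solid shaft σ_b = 32M/(πd³) and τ = 16T/(πd³), so the von Mises stress is σ' = (16/πd³)·√(4M²+3T²).
√(4M²+3T²) = √(4×(1.740×10^6)² + 3×(640000)²) = 3.652×10^6 N·mm.
d³ = 16×3.652×10^6/(π×88.44) = 210300 mm³.
d = 59.47 mm.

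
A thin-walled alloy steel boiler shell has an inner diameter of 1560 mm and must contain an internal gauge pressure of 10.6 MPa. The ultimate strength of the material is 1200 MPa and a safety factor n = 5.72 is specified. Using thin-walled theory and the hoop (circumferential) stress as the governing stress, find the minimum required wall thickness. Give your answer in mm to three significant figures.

t = 39.4 mm

σ_allow = 1200/5.72 = 209.8 MPa.
Hoop stress σ_h = pD/(2t), so t = pD/(2σ_allow) = 10.6×1560/(2×209.8) = 39.41 mm.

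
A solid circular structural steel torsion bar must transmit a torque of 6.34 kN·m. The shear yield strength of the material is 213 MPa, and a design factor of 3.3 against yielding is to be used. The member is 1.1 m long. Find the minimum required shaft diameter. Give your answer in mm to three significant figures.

d = 79.4 mm

Allowable shear stress τ_allow = 213/3.3 = 64.55 MPa.
For a solid shaft τ = 16T/(πd³), so d³ = 16T/(π τ_allow) = 16×6340000/(π×64.55) = 500300 mm³.
d = (500300)^(1/3) = 79.38 mm.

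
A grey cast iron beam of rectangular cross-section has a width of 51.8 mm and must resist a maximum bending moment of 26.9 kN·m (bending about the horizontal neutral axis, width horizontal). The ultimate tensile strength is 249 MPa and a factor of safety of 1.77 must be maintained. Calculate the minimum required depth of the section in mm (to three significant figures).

σ_allow = 249/1.77 = 140.7 MPa.
For a rectangular section σ = 6M/(bh²), so h² = 6M/(b σ_allow) = 6×2.6900×10^7/(51.8×140.7) = 22150 mm².
h = 148.8 mm.

h = 149 mm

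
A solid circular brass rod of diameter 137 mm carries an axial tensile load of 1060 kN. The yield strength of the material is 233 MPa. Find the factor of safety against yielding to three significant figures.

n = 3.24

A = πd²/4 = 14740 mm².
σ = F/A = 1060000/14740 = 71.91 MPa.
n = 233/71.91 = 3.240.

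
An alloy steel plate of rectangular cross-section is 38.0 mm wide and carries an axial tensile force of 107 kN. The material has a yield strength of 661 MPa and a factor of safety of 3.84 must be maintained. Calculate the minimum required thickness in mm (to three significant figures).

σ_allow = 661/3.84 = 172.1 MPa.
Required area A = F/σ_allow = 107000/172.1 = 621.6 mm².
t = A/w = 621.6/38.0 = 16.36 mm.

t = 16.4 mm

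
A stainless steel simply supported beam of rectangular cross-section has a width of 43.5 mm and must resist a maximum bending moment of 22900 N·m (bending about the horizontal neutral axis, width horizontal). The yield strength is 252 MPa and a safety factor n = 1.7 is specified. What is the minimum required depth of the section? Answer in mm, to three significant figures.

σ_allow = 252/1.7 = 148.2 MPa.
For a rectangular section σ = 6M/(bh²), so h² = 6M/(b σ_allow) = 6×2.2900×10^7/(43.5×148.2) = 21310 mm².
h = 146.0 mm.

h = 146 mm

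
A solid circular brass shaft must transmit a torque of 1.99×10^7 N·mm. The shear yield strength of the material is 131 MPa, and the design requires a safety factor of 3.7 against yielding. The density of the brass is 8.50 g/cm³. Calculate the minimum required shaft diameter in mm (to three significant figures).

d = 142 mm

Allowable shear stress τ_allow = 131/3.7 = 35.41 MPa.
For a solid shaft τ = 16T/(πd³), so d³ = 16T/(π τ_allow) = 16×1.9900×10^7/(π×35.41) = 2.863×10^6 mm³.
d = (2.863×10^6)^(1/3) = 142.0 mm.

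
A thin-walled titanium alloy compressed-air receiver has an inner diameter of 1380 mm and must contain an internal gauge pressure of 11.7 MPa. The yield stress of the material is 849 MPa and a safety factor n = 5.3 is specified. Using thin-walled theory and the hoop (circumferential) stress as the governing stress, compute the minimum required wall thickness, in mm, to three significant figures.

t = 50.4 mm

σ_allow = 849/5.3 = 160.2 MPa.
Hoop stress σ_h = pD/(2t), so t = pD/(2σ_allow) = 11.7×1380/(2×160.2) = 50.40 mm.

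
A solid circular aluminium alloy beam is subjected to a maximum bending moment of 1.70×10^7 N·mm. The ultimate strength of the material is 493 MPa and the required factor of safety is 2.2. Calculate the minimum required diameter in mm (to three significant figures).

d = 91.8 mm

σ_allow = 493/2.2 = 224.1 MPa.
For a solid circular section σ = 32M/(πd³), so d³ = 32M/(π σ_allow) = 32×1.7000×10^7/(π×224.1) = 772700 mm³.
d = 91.76 mm.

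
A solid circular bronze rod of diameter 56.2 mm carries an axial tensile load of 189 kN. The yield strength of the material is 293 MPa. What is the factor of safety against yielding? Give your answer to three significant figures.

A = πd²/4 = 2481 mm².
σ = F/A = 189000/2481 = 76.19 MPa.
n = 293/76.19 = 3.846.

n = 3.85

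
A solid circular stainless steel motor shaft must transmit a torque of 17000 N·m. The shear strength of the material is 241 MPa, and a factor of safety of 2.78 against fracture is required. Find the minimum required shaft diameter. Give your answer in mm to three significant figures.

Allowable shear stress τ_allow = 241/2.78 = 86.69 MPa.
For a solid shaft τ = 16T/(πd³), so d³ = 16T/(π τ_allow) = 16×1.7000×10^7/(π×86.69) = 998700 mm³.
d = (998700)^(1/3) = 99.96 mm.

d = 100 mm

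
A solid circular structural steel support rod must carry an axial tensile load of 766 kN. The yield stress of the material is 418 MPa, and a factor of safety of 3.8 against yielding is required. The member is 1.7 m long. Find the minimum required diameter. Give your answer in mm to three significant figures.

d = 94.2 mm

Allowable stress σ_allow = 418/3.8 = 110.0 MPa.
Required area A = F/σ_allow = 766000/110.0 = 6964 mm².
A = πd²/4 → d = √(4A/π) = 94.16 mm.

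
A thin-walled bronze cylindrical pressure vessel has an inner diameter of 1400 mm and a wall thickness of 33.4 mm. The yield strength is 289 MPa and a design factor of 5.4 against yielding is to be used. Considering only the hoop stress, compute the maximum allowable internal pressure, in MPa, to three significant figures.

σ_allow = 289/5.4 = 53.52 MPa.
σ_h = pD/(2t) → p_allow = 2σ_allow t/D = 2×53.52×33.4/1400 = 2.554 MPa.

p_allow = 2.55 MPa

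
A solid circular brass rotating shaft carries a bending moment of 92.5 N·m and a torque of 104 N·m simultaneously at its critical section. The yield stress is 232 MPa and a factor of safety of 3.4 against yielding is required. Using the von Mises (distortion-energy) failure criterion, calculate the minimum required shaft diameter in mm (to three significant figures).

d = 26.8 mm

σ_allow = σ_y/n = 232/3.4 = 68.24 MPa.
For a solid shaft σ_b = 32M/(πd³) and τ = 16T/(πd³), so the von Mises stress is σ' = (16/πd³)·√(4M²+3T²).
√(4M²+3T²) = √(4×(92500)² + 3×(104000)²) = 258200 N·mm.
d³ = 16×258200/(π×68.24) = 19270 mm³.
d = 26.81 mm.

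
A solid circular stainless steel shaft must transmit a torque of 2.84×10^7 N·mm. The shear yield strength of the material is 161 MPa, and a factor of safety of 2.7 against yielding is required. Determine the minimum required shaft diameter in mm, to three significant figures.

Allowable shear stress τ_allow = 161/2.7 = 59.63 MPa.
For a solid shaft τ = 16T/(πd³), so d³ = 16T/(π τ_allow) = 16×2.8400×10^7/(π×59.63) = 2.426×10^6 mm³.
d = (2.426×10^6)^(1/3) = 134.4 mm.

d = 134 mm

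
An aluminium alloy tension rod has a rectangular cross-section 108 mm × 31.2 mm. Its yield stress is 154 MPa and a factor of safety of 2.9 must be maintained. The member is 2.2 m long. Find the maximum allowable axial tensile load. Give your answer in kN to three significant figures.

F_allow = 179 kN

σ_allow = 154/2.9 = 53.10 MPa.
A = 108×31.2 = 3370 mm².
F_allow = σ_allow × A = 53.10×3370 = 178900 N.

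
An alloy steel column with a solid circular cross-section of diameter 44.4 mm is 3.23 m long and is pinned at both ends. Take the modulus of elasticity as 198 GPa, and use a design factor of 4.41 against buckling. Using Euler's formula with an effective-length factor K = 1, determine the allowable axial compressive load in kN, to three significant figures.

P_allow = 8.10 kN

I = πd⁴/64 = π×44.4⁴/64 = 190800 mm⁴.
Effective length L_e = KL = 1×3.23 m = 3230 mm.
Euler critical load P_cr = π²EI/L_e² = π²×198000×190800/3230² = 35730 N.
P_allow = P_cr/n = 35730/4.41 = 8103 N.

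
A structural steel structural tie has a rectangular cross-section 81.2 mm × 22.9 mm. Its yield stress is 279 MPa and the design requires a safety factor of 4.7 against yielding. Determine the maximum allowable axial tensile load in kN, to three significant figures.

σ_allow = 279/4.7 = 59.36 MPa.
A = 81.2×22.9 = 1859 mm².
F_allow = σ_allow × A = 59.36×1859 = 110400 N.

F_allow = 110 kN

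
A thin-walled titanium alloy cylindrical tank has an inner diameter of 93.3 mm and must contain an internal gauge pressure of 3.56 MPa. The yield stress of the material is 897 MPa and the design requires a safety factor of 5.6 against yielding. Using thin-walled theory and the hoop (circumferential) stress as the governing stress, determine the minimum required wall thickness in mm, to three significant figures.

t = 1.04 mm

σ_allow = 897/5.6 = 160.2 MPa.
Hoop stress σ_h = pD/(2t), so t = pD/(2σ_allow) = 3.56×93.3/(2×160.2) = 1.037 mm.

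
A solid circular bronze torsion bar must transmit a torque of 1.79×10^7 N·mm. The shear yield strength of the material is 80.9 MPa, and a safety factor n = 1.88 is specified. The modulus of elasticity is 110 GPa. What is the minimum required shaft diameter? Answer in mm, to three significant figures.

d = 128 mm

Allowable shear stress τ_allow = 80.9/1.88 = 43.03 MPa.
For a solid shaft τ = 16T/(πd³), so d³ = 16T/(π τ_allow) = 16×1.7900×10^7/(π×43.03) = 2.119×10^6 mm³.
d = (2.119×10^6)^(1/3) = 128.4 mm.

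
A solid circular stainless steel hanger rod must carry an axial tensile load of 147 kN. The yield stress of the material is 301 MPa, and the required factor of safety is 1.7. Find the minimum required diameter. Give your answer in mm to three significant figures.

d = 32.5 mm

Allowable stress σ_allow = 301/1.7 = 177.1 MPa.
Required area A = F/σ_allow = 147000/177.1 = 830.2 mm².
A = πd²/4 → d = √(4A/π) = 32.51 mm.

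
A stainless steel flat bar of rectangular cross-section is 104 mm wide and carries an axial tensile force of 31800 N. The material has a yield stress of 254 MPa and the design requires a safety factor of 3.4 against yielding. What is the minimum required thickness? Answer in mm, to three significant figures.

σ_allow = 254/3.4 = 74.71 MPa.
Required area A = F/σ_allow = 31800/74.71 = 425.7 mm².
t = A/w = 425.7/104 = 4.093 mm.

t = 4.09 mm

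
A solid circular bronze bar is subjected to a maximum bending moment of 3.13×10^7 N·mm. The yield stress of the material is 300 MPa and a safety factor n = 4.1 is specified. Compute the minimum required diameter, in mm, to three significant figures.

d = 163 mm

σ_allow = 300/4.1 = 73.17 MPa.
For a solid circular section σ = 32M/(πd³), so d³ = 32M/(π σ_allow) = 32×3.1300×10^7/(π×73.17) = 4.357×10^6 mm³.
d = 163.3 mm.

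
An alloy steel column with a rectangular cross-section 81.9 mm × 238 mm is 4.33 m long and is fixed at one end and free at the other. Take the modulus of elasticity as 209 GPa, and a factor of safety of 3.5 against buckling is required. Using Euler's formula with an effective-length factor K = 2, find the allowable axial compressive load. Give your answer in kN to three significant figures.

Buckling occurs about the weak axis: I_min = h·b³/12 = 238×81.9³/12 = 1.090×10^7 mm⁴ (b = 81.9 mm is the smaller dimension).
Effective length L_e = KL = 2×4.33 m = 8660 mm.
Euler critical load P_cr = π²EI/L_e² = π²×209000×1.090×10^7/8660² = 299700 N.
P_allow = P_cr/n = 299700/3.5 = 85620 N.

P_allow = 85.6 kN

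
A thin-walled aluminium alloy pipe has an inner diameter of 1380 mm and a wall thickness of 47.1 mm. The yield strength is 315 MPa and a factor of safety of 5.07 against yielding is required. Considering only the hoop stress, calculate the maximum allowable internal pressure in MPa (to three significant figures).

p_allow = 4.24 MPa

σ_allow = 315/5.07 = 62.13 MPa.
σ_h = pD/(2t) → p_allow = 2σ_allow t/D = 2×62.13×47.1/1380 = 4.241 MPa.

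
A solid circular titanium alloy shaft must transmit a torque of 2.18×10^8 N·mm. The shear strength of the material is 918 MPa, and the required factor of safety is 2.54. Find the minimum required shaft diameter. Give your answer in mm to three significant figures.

d = 145 mm

Allowable shear stress τ_allow = 918/2.54 = 361.4 MPa.
For a solid shaft τ = 16T/(πd³), so d³ = 16T/(π τ_allow) = 16×2.1800×10^8/(π×361.4) = 3.072×10^6 mm³.
d = (3.072×10^6)^(1/3) = 145.4 mm.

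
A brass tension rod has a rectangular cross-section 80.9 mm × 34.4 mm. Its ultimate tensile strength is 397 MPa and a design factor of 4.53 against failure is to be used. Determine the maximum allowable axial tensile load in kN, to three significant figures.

σ_allow = 397/4.53 = 87.64 MPa.
A = 80.9×34.4 = 2783 mm².
F_allow = σ_allow × A = 87.64×2783 = 243900 N.

F_allow = 244 kN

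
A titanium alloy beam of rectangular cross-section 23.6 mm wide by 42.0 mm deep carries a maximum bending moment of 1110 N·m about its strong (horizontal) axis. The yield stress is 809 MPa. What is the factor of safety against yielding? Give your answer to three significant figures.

n = 5.06

Section modulus S = bh²/6 = 23.6×42.0²/6 = 6938 mm³.
σ = M/S = 1110000/6938 = 160.0 MPa.
n = 809/160.0 = 5.057.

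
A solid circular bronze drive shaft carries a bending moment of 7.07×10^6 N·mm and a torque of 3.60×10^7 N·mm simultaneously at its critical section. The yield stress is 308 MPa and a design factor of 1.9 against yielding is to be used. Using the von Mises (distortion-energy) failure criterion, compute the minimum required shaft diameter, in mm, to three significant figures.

d = 126 mm

σ_allow = σ_y/n = 308/1.9 = 162.1 MPa.
For a solid shaft σ_b = 32M/(πd³) and τ = 16T/(πd³), so the von Mises stress is σ' = (16/πd³)·√(4M²+3T²).
√(4M²+3T²) = √(4×(7.070×10^6)² + 3×(3.600×10^7)²) = 6.394×10^7 N·mm.
d³ = 16×6.394×10^7/(π×162.1) = 2.009×10^6 mm³.
d = 126.2 mm.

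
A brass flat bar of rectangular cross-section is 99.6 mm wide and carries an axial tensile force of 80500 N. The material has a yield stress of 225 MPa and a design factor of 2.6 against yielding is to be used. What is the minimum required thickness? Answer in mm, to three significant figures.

σ_allow = 225/2.6 = 86.54 MPa.
Required area A = F/σ_allow = 80500/86.54 = 930.2 mm².
t = A/w = 930.2/99.6 = 9.340 mm.

t = 9.34 mm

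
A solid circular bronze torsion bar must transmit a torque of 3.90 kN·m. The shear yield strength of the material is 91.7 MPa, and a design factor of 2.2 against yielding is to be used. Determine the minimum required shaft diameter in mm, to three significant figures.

d = 78.1 mm

Allowable shear stress τ_allow = 91.7/2.2 = 41.68 MPa.
For a solid shaft τ = 16T/(πd³), so d³ = 16T/(π τ_allow) = 16×3900000/(π×41.68) = 476500 mm³.
d = (476500)^(1/3) = 78.11 mm.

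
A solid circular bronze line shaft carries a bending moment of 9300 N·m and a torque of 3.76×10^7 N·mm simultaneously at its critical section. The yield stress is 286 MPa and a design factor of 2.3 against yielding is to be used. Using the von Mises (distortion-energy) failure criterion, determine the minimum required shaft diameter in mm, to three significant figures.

σ_allow = σ_y/n = 286/2.3 = 124.3 MPa.
For a solid shaft σ_b = 32M/(πd³) and τ = 16T/(πd³), so the von Mises stress is σ' = (16/πd³)·√(4M²+3T²).
√(4M²+3T²) = √(4×(9.300×10^6)² + 3×(3.760×10^7)²) = 6.773×10^7 N·mm.
d³ = 16×6.773×10^7/(π×124.3) = 2.774×10^6 mm³.
d = 140.5 mm.

d = 141 mm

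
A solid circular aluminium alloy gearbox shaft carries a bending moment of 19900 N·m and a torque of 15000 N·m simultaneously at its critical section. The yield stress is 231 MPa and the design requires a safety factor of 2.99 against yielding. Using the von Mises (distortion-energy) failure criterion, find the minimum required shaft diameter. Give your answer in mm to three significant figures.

σ_allow = σ_y/n = 231/2.99 = 77.26 MPa.
For a solid shaft σ_b = 32M/(πd³) and τ = 16T/(πd³), so the von Mises stress is σ' = (16/πd³)·√(4M²+3T²).
√(4M²+3T²) = √(4×(1.990×10^7)² + 3×(1.500×10^7)²) = 4.753×10^7 N·mm.
d³ = 16×4.753×10^7/(π×77.26) = 3.133×10^6 mm³.
d = 146.3 mm.

d = 146 mm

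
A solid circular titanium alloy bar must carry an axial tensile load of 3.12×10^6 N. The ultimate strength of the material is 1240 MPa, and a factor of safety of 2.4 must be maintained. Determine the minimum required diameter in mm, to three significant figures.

Allowable stress σ_allow = 1240/2.4 = 516.7 MPa.
Required area A = F/σ_allow = 3120000/516.7 = 6039 mm².
A = πd²/4 → d = √(4A/π) = 87.69 mm.

d = 87.7 mm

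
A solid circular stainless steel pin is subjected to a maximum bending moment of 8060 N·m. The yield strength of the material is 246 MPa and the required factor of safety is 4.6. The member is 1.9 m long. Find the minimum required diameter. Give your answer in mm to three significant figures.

σ_allow = 246/4.6 = 53.48 MPa.
For a solid circular section σ = 32M/(πd³), so d³ = 32M/(π σ_allow) = 32×8060000/(π×53.48) = 1.535×10^6 mm³.
d = 115.4 mm.

d = 115 mm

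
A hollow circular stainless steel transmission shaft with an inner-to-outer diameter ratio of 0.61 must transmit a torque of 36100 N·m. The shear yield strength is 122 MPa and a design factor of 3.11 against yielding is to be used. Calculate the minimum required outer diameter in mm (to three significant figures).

τ_allow = 122/3.11 = 39.23 MPa.
For a hollow shaft τ = 16T/[πd_o³(1−k⁴)] with k = 0.61, so 1−k⁴ = 0.8615.
d_o³ = 16T/[π τ_allow (1−k⁴)] = 16×3.6100×10^7/(π×39.23×0.8615) = 5.440×10^6 mm³.
d_o = 175.9 mm.

d_o = 176 mm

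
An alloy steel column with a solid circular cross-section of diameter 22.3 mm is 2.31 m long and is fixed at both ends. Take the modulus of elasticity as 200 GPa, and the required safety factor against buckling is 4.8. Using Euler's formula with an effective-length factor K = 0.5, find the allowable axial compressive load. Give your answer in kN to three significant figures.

P_allow = 3.74 kN

I = πd⁴/64 = π×22.3⁴/64 = 12140 mm⁴.
Effective length L_e = KL = 0.5×2.31 m = 1155 mm.
Euler critical load P_cr = π²EI/L_e² = π²×200000×12140/1155² = 17960 N.
P_allow = P_cr/n = 17960/4.8 = 3742 N.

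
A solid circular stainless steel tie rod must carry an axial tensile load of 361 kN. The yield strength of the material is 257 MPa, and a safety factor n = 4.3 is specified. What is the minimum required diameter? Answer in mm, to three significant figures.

d = 87.7 mm

Allowable stress σ_allow = 257/4.3 = 59.77 MPa.
Required area A = F/σ_allow = 361000/59.77 = 6040 mm².
A = πd²/4 → d = √(4A/π) = 87.70 mm.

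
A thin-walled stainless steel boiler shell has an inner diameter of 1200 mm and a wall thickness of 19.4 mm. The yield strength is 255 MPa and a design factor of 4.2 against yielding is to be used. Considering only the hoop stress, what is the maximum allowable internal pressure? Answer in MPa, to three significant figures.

p_allow = 1.96 MPa

σ_allow = 255/4.2 = 60.71 MPa.
σ_h = pD/(2t) → p_allow = 2σ_allow t/D = 2×60.71×19.4/1200 = 1.963 MPa.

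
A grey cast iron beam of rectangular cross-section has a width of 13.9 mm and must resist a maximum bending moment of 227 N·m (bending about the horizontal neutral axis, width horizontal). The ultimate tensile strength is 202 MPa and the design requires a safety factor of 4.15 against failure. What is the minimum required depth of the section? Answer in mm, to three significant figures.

h = 44.9 mm

σ_allow = 202/4.15 = 48.67 MPa.
For a rectangular section σ = 6M/(bh²), so h² = 6M/(b σ_allow) = 6×227000/(13.9×48.67) = 2013 mm².
h = 44.87 mm.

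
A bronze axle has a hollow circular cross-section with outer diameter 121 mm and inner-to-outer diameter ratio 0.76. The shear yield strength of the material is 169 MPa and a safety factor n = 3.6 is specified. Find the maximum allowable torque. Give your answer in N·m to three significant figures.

τ_allow = 169/3.6 = 46.94 MPa.
For a hollow shaft T_allow = τ_allow·πd_o³(1−k⁴)/16 with 1−k⁴ = 0.6664, so πd_o³(1−k⁴)/16 = 231800 mm³.
T_allow = 46.94×231800 = 1.088×10^7 N·mm = 10880 N·m.

T_allow = 10900 N·m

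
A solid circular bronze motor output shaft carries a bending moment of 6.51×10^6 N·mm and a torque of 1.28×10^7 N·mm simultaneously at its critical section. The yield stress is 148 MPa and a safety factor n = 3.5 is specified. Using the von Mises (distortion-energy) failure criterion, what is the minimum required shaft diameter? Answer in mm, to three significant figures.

d = 146 mm

σ_allow = σ_y/n = 148/3.5 = 42.29 MPa.
For a solid shaft σ_b = 32M/(πd³) and τ = 16T/(πd³), so the von Mises stress is σ' = (16/πd³)·√(4M²+3T²).
√(4M²+3T²) = √(4×(6.510×10^6)² + 3×(1.280×10^7)²) = 2.571×10^7 N·mm.
d³ = 16×2.571×10^7/(π×42.29) = 3.097×10^6 mm³.
d = 145.8 mm.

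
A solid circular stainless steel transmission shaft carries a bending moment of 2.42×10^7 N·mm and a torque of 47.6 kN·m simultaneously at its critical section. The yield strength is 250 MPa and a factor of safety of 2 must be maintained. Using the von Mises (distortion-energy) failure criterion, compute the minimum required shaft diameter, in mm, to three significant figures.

d = 157 mm

σ_allow = σ_y/n = 250/2 = 125.0 MPa.
For a solid shaft σ_b = 32M/(πd³) and τ = 16T/(πd³), so the von Mises stress is σ' = (16/πd³)·√(4M²+3T²).
√(4M²+3T²) = √(4×(2.420×10^7)² + 3×(4.760×10^7)²) = 9.560×10^7 N·mm.
d³ = 16×9.560×10^7/(π×125.0) = 3.895×10^6 mm³.
d = 157.3 mm.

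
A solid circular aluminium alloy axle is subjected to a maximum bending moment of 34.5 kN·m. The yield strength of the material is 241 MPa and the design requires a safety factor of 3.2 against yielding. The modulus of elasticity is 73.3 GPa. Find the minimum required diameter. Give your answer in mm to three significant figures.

σ_allow = 241/3.2 = 75.31 MPa.
For a solid circular section σ = 32M/(πd³), so d³ = 32M/(π σ_allow) = 32×3.4500×10^7/(π×75.31) = 4.666×10^6 mm³.
d = 167.1 mm.

d = 167 mm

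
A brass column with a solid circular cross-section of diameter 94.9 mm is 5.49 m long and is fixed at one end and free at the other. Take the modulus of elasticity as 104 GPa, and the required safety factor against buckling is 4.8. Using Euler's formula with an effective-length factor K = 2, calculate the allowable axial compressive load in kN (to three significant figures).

P_allow = 7.06 kN

I = πd⁴/64 = π×94.9⁴/64 = 3.981×10^6 mm⁴.
Effective length L_e = KL = 2×5.49 m = 10980 mm.
Euler critical load P_cr = π²EI/L_e² = π²×104000×3.981×10^6/10980² = 33900 N.
P_allow = P_cr/n = 33900/4.8 = 7062 N.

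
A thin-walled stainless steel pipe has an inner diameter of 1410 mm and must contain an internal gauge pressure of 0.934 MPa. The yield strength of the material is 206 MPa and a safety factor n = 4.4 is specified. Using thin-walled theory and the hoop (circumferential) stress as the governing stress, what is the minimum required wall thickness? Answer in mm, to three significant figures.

σ_allow = 206/4.4 = 46.82 MPa.
Hoop stress σ_h = pD/(2t), so t = pD/(2σ_allow) = 0.934×1410/(2×46.82) = 14.06 mm.

t = 14.1 mm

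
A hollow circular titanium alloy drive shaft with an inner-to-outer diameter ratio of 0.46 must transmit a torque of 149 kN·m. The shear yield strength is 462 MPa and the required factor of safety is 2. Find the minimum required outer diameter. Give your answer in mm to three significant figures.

τ_allow = 462/2 = 231.0 MPa.
For a hollow shaft τ = 16T/[πd_o³(1−k⁴)] with k = 0.46, so 1−k⁴ = 0.9552.
d_o³ = 16T/[π τ_allow (1−k⁴)] = 16×1.4900×10^8/(π×231.0×0.9552) = 3.439×10^6 mm³.
d_o = 150.9 mm.

d_o = 151 mm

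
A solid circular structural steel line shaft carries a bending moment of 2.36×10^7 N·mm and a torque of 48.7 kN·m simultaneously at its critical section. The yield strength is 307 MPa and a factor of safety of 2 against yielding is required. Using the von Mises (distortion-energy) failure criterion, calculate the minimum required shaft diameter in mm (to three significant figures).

σ_allow = σ_y/n = 307/2 = 153.5 MPa.
For a solid shaft σ_b = 32M/(πd³) and τ = 16T/(πd³), so the von Mises stress is σ' = (16/πd³)·√(4M²+3T²).
√(4M²+3T²) = √(4×(2.360×10^7)² + 3×(4.870×10^7)²) = 9.666×10^7 N·mm.
d³ = 16×9.666×10^7/(π×153.5) = 3.207×10^6 mm³.
d = 147.5 mm.

d = 147 mm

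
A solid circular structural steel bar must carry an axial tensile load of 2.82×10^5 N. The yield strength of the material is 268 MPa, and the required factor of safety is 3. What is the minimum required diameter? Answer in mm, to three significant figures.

d = 63.4 mm

Allowable stress σ_allow = 268/3 = 89.33 MPa.
Required area A = F/σ_allow = 282000/89.33 = 3157 mm².
A = πd²/4 → d = √(4A/π) = 63.40 mm.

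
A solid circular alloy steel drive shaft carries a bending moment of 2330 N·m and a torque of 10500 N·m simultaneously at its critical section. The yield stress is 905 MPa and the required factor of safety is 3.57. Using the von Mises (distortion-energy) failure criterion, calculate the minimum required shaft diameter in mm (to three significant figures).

σ_allow = σ_y/n = 905/3.57 = 253.5 MPa.
For a solid shaft σ_b = 32M/(πd³) and τ = 16T/(πd³), so the von Mises stress is σ' = (16/πd³)·√(4M²+3T²).
√(4M²+3T²) = √(4×(2.330×10^6)² + 3×(1.050×10^7)²) = 1.877×10^7 N·mm.
d³ = 16×1.877×10^7/(π×253.5) = 377200 mm³.
d = 72.25 mm.

d = 72.3 mm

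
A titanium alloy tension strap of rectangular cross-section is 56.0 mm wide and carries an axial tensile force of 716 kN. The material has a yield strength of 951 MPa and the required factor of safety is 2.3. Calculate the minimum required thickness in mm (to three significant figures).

σ_allow = 951/2.3 = 413.5 MPa.
Required area A = F/σ_allow = 716000/413.5 = 1732 mm².
t = A/w = 1732/56.0 = 30.92 mm.

t = 30.9 mm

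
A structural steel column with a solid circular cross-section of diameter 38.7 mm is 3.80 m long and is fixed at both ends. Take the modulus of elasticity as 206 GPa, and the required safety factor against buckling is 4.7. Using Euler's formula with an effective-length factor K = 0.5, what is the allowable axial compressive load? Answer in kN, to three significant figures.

P_allow = 13.2 kN

I = πd⁴/64 = π×38.7⁴/64 = 110100 mm⁴.
Effective length L_e = KL = 0.5×3.80 m = 1900 mm.
Euler critical load P_cr = π²EI/L_e² = π²×206000×110100/1900² = 62010 N.
P_allow = P_cr/n = 62010/4.7 = 13190 N.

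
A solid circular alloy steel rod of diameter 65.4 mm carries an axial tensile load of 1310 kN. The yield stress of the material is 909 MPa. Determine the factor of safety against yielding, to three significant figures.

n = 2.33

A = πd²/4 = 3359 mm².
σ = F/A = 1310000/3359 = 390.0 MPa.
n = 909/390.0 = 2.331.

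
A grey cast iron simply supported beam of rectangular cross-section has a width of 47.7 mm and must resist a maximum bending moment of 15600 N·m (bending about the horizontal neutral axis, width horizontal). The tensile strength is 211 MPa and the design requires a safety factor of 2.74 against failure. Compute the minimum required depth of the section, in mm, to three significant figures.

σ_allow = 211/2.74 = 77.01 MPa.
For a rectangular section σ = 6M/(bh²), so h² = 6M/(b σ_allow) = 6×1.5600×10^7/(47.7×77.01) = 25480 mm².
h = 159.6 mm.

h = 160 mm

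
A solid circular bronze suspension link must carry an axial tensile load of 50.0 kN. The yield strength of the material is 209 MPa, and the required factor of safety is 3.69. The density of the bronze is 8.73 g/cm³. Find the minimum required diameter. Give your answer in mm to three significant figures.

d = 33.5 mm

Allowable stress σ_allow = 209/3.69 = 56.64 MPa.
Required area A = F/σ_allow = 50000/56.64 = 882.8 mm².
A = πd²/4 → d = √(4A/π) = 33.53 mm.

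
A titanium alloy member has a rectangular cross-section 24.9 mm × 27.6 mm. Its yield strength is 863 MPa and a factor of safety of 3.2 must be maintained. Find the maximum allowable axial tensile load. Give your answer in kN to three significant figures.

σ_allow = 863/3.2 = 269.7 MPa.
A = 24.9×27.6 = 687.2 mm².
F_allow = σ_allow × A = 269.7×687.2 = 185300 N.

F_allow = 185 kN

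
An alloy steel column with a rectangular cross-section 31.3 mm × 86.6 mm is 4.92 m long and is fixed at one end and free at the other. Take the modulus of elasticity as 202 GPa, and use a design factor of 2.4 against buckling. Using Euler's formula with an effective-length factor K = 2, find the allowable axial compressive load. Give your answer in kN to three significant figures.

P_allow = 1.90 kN

Buckling occurs about the weak axis: I_min = h·b³/12 = 86.6×31.3³/12 = 221300 mm⁴ (b = 31.3 mm is the smaller dimension).
Effective length L_e = KL = 2×4.92 m = 9840 mm.
Euler critical load P_cr = π²EI/L_e² = π²×202000×221300/9840² = 4556 N.
P_allow = P_cr/n = 4556/2.4 = 1899 N.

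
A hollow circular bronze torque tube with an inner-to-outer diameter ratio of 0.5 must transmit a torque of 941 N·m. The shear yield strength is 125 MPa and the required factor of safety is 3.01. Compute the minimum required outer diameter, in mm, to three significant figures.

τ_allow = 125/3.01 = 41.53 MPa.
For a hollow shaft τ = 16T/[πd_o³(1−k⁴)] with k = 0.5, so 1−k⁴ = 0.9375.
d_o³ = 16T/[π τ_allow (1−k⁴)] = 16×941000/(π×41.53×0.9375) = 123100 mm³.
d_o = 49.74 mm.

d_o = 49.7 mm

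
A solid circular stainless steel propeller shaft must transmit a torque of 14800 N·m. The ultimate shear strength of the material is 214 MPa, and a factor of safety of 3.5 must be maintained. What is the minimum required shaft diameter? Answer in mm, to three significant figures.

d = 107 mm

Allowable shear stress τ_allow = 214/3.5 = 61.14 MPa.
For a solid shaft τ = 16T/(πd³), so d³ = 16T/(π τ_allow) = 16×1.4800×10^7/(π×61.14) = 1.233×10^6 mm³.
d = (1.233×10^6)^(1/3) = 107.2 mm.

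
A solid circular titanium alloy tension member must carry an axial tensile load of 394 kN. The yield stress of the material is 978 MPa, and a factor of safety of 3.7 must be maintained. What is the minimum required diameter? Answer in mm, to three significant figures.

d = 43.6 mm

Allowable stress σ_allow = 978/3.7 = 264.3 MPa.
Required area A = F/σ_allow = 394000/264.3 = 1491 mm².
A = πd²/4 → d = √(4A/π) = 43.56 mm.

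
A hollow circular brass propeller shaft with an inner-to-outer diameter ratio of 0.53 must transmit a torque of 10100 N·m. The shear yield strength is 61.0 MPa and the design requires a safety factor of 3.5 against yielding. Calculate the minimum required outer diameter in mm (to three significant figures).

τ_allow = 61.0/3.5 = 17.43 MPa.
For a hollow shaft τ = 16T/[πd_o³(1−k⁴)] with k = 0.53, so 1−k⁴ = 0.9211.
d_o³ = 16T/[π τ_allow (1−k⁴)] = 16×1.0100×10^7/(π×17.43×0.9211) = 3.204×10^6 mm³.
d_o = 147.4 mm.

d_o = 147 mm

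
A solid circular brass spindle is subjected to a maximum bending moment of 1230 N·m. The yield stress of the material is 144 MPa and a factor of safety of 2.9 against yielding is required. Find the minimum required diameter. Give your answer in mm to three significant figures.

σ_allow = 144/2.9 = 49.66 MPa.
For a solid circular section σ = 32M/(πd³), so d³ = 32M/(π σ_allow) = 32×1230000/(π×49.66) = 252300 mm³.
d = 63.19 mm.

d = 63.2 mm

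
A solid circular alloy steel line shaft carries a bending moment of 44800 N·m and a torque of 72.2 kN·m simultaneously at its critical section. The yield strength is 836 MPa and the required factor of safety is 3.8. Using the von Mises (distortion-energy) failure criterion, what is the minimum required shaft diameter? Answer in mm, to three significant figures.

d = 153 mm

σ_allow = σ_y/n = 836/3.8 = 220.0 MPa.
For a solid shaft σ_b = 32M/(πd³) and τ = 16T/(πd³), so the von Mises stress is σ' = (16/πd³)·√(4M²+3T²).
√(4M²+3T²) = √(4×(4.480×10^7)² + 3×(7.220×10^7)²) = 1.538×10^8 N·mm.
d³ = 16×1.538×10^8/(π×220.0) = 3.561×10^6 mm³.
d = 152.7 mm.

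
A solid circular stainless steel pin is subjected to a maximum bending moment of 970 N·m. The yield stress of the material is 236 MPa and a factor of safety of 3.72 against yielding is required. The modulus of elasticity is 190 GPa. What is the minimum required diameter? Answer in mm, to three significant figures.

d = 53.8 mm

σ_allow = 236/3.72 = 63.44 MPa.
For a solid circular section σ = 32M/(πd³), so d³ = 32M/(π σ_allow) = 32×970000/(π×63.44) = 155700 mm³.
d = 53.80 mm.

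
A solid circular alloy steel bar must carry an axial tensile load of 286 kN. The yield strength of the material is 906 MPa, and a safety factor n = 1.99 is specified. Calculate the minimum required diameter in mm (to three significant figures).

Allowable stress σ_allow = 906/1.99 = 455.3 MPa.
Required area A = F/σ_allow = 286000/455.3 = 628.2 mm².
A = πd²/4 → d = √(4A/π) = 28.28 mm.

d = 28.3 mm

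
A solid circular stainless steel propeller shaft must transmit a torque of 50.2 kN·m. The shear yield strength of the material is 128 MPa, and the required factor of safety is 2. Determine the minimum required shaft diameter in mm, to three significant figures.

Allowable shear stress τ_allow = 128/2 = 64.00 MPa.
For a solid shaft τ = 16T/(πd³), so d³ = 16T/(π τ_allow) = 16×5.0200×10^7/(π×64.00) = 3.995×10^6 mm³.
d = (3.995×10^6)^(1/3) = 158.7 mm.

d = 159 mm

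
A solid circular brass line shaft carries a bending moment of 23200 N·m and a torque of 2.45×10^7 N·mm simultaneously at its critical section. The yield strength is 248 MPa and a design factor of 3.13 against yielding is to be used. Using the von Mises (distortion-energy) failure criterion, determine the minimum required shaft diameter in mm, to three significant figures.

d = 159 mm

σ_allow = σ_y/n = 248/3.13 = 79.23 MPa.
For a solid shaft σ_b = 32M/(πd³) and τ = 16T/(πd³), so the von Mises stress is σ' = (16/πd³)·√(4M²+3T²).
√(4M²+3T²) = √(4×(2.320×10^7)² + 3×(2.450×10^7)²) = 6.288×10^7 N·mm.
d³ = 16×6.288×10^7/(π×79.23) = 4.042×10^6 mm³.
d = 159.3 mm.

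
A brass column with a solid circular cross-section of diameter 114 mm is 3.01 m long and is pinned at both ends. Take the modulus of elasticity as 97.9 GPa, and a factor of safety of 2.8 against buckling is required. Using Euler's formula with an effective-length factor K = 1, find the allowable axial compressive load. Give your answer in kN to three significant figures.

P_allow = 316 kN

I = πd⁴/64 = π×114⁴/64 = 8.291×10^6 mm⁴.
Effective length L_e = KL = 1×3.01 m = 3010 mm.
Euler critical load P_cr = π²EI/L_e² = π²×97900×8.291×10^6/3010² = 884200 N.
P_allow = P_cr/n = 884200/2.8 = 315800 N.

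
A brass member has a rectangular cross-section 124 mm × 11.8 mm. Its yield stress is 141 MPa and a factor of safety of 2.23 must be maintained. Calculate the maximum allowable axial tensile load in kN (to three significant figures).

F_allow = 92.5 kN

σ_allow = 141/2.23 = 63.23 MPa.
A = 124×11.8 = 1463 mm².
F_allow = σ_allow × A = 63.23×1463 = 92520 N.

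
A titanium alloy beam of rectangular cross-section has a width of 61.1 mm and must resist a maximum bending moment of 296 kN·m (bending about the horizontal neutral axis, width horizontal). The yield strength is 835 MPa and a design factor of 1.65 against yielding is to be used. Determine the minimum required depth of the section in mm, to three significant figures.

h = 240 mm

σ_allow = 835/1.65 = 506.1 MPa.
For a rectangular section σ = 6M/(bh²), so h² = 6M/(b σ_allow) = 6×2.9600×10^8/(61.1×506.1) = 57440 mm².
h = 239.7 mm.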